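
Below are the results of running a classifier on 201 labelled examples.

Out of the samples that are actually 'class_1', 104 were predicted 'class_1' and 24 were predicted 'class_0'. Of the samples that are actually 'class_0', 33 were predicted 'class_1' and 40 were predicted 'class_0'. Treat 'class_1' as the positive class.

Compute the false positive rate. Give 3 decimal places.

FPR = FP/(FP+TN) = 33/(33+40) = 0.452

0.452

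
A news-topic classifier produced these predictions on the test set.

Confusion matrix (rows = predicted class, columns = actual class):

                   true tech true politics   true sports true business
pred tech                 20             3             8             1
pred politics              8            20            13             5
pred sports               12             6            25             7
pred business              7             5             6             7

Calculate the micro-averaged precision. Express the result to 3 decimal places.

Micro-averaging pools counts across classes: ΣTP=72, ΣFP=81, ΣFN=81.
Micro-precision = TP/(TP+FP) on pooled counts = 0.471 (equals overall accuracy in single-label multiclass).

0.471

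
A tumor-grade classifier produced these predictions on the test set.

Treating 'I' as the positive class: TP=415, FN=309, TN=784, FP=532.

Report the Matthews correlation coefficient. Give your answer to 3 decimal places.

0.162

MCC = (TP·TN − FP·FN) / √((TP+FP)(TP+FN)(TN+FP)(TN+FN))
Numerator = 415·784 − 532·309 = 160972
Denominator = √(947·724·1316·1093) = √986199087664 = 993075.5700
MCC = 160972 / 993075.5700 = 0.162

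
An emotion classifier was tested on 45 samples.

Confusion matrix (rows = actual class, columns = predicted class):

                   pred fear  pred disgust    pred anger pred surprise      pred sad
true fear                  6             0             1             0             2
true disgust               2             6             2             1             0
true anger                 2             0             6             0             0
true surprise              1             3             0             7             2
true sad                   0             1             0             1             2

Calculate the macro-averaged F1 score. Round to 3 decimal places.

0.583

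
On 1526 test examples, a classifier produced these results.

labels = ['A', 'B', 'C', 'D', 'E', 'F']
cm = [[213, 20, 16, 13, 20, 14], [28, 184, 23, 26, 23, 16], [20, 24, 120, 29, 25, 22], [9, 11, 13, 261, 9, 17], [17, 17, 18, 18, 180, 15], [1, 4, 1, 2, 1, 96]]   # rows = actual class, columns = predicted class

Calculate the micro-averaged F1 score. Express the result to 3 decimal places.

0.691

Micro-averaging pools counts across classes: ΣTP=1054, ΣFP=472, ΣFN=472.
Micro-F1 score = 2·TP/(2·TP+FP+FN) on pooled counts = 0.691 (equals overall accuracy in single-label multiclass).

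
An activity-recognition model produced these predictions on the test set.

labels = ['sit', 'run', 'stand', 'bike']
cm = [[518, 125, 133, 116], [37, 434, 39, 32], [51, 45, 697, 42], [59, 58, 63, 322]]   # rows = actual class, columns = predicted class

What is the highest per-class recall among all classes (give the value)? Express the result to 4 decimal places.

Per-class recall (TP/(TP+FN)):
  sit: TP=518, FN=125+133+116=374 → 518/892 = 0.58072
  run: TP=434, FN=37+39+32=108 → 434/542 = 0.80074
  stand: TP=697, FN=51+45+42=138 → 697/835 = 0.83473
  bike: TP=322, FN=59+58+63=180 → 322/502 = 0.64143
Highest is class 'stand' with recall = 0.8347.

0.8347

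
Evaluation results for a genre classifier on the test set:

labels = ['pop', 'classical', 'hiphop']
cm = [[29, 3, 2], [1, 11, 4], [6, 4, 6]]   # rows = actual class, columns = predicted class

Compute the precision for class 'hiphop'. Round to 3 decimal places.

0.500

Take TP from the diagonal, FP from the rest of the 'hiphop' prediction marginal, FN from the rest of the 'hiphop' actual marginal.
precision = TP/(TP+FP).
hiphop: TP=6, FP=2+4=6 → 6/12 = 0.5000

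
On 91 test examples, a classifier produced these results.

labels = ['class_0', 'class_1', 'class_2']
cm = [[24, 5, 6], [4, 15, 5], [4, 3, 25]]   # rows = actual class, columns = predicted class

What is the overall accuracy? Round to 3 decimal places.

Accuracy = trace / total = (24+15+25=64) / 91 = 64/91 = 0.703

0.703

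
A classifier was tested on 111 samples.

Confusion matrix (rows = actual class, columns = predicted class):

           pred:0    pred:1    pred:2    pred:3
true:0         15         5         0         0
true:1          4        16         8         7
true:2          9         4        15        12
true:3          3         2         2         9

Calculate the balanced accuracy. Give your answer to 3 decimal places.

Balanced accuracy = mean of per-class recall.
  0: recall = 15/20 = 0.7500
  1: recall = 16/35 = 0.4571
  2: recall = 15/40 = 0.3750
  3: recall = 9/16 = 0.5625
Mean = (0.7500 + 0.4571 + 0.3750 + 0.5625) / 4 = 0.536

0.536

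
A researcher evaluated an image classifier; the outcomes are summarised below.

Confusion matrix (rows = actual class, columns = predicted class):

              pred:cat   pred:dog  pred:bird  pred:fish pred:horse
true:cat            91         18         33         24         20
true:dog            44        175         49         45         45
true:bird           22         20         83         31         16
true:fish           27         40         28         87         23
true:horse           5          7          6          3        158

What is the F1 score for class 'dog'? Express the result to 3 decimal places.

0.566

Treat 'dog' as positive and all other classes as negative.
F1 score = 2·TP/(2·TP+FP+FN).
dog: TP=175, FP=18+20+40+7=85, FN=44+49+45+45=183 → 350/618 = 0.5663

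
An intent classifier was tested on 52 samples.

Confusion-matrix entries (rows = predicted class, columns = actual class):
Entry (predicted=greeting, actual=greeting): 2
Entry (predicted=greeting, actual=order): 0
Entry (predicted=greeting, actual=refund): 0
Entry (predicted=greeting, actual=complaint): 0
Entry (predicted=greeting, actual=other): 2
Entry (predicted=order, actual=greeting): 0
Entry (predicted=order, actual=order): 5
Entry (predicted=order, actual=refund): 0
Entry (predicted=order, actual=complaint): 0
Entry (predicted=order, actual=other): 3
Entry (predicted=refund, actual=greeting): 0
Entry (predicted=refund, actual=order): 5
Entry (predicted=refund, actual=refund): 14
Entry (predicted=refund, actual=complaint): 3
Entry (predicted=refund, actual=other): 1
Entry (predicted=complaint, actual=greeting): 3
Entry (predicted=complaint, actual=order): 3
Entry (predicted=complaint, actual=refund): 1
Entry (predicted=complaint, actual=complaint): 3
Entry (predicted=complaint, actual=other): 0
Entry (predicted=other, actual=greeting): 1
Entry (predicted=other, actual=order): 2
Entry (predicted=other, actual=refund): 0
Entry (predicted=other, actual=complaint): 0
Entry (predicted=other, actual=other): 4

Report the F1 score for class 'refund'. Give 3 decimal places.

0.737

Take TP from the diagonal, FP from the rest of the 'refund' prediction marginal, FN from the rest of the 'refund' actual marginal.
F1 score = 2·TP/(2·TP+FP+FN).
refund: TP=14, FP=0+5+3+1=9, FN=0+0+1+0=1 → 28/38 = 0.7368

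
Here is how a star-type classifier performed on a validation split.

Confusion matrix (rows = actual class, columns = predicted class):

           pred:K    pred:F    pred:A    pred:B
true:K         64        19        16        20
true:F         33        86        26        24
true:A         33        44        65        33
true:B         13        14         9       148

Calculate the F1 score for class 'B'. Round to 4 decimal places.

0.7237

One-vs-rest for 'B': TP = diagonal; FP = other classes predicted 'B'; FN = 'B' predicted as other.
F1 score = 2·TP/(2·TP+FP+FN).
B: TP=148, FP=20+24+33=77, FN=13+14+9=36 → 296/409 = 0.72372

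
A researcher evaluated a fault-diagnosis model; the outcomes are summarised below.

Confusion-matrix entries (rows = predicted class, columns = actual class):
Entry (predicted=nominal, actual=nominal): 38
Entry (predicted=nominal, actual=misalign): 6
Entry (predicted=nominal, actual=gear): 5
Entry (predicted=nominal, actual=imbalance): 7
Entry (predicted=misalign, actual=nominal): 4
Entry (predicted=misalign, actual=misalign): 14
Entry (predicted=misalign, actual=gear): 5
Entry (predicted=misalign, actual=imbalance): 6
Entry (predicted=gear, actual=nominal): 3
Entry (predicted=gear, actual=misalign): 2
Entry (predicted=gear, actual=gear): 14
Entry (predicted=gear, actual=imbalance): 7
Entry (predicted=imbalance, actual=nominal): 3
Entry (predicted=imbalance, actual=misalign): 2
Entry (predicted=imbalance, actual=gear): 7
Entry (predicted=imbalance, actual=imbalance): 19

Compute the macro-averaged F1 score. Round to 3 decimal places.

Per-class F1 score (2·TP/(2·TP+FP+FN)):
  nominal: TP=38, FP=6+5+7=18, FN=4+3+3=10 → 76/104 = 0.7308
  misalign: TP=14, FP=4+5+6=15, FN=6+2+2=10 → 28/53 = 0.5283
  gear: TP=14, FP=3+2+7=12, FN=5+5+7=17 → 28/57 = 0.4912
  imbalance: TP=19, FP=3+2+7=12, FN=7+6+7=20 → 38/70 = 0.5429
Macro-F1 score = mean = (0.7308 + 0.5283 + 0.4912 + 0.5429) / 4 = 0.573

0.573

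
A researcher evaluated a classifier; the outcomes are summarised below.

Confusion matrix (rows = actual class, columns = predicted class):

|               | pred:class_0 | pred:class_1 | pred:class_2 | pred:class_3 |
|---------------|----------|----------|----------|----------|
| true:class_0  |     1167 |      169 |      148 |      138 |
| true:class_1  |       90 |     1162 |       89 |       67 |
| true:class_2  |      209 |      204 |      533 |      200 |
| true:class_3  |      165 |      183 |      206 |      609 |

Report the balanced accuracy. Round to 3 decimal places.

0.633

Balanced accuracy = mean of per-class recall.
  class_0: recall = 1167/1622 = 0.7195
  class_1: recall = 1162/1408 = 0.8253
  class_2: recall = 533/1146 = 0.4651
  class_3: recall = 609/1163 = 0.5236
Mean = (0.7195 + 0.8253 + 0.4651 + 0.5236) / 4 = 0.633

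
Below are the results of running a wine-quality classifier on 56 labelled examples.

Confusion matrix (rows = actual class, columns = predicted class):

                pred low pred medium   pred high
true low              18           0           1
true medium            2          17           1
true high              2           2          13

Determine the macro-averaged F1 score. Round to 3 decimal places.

0.854

Per-class F1 score (2·TP/(2·TP+FP+FN)):
  low: TP=18, FP=2+2=4, FN=0+1=1 → 36/41 = 0.8780
  medium: TP=17, FP=0+2=2, FN=2+1=3 → 34/39 = 0.8718
  high: TP=13, FP=1+1=2, FN=2+2=4 → 26/32 = 0.8125
Macro-F1 score = mean = (0.8780 + 0.8718 + 0.8125) / 3 = 0.854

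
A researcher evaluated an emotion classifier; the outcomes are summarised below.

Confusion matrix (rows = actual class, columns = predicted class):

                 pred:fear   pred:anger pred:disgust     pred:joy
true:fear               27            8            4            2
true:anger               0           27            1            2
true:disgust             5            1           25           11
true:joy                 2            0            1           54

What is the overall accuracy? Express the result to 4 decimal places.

0.7824

Accuracy = trace / total = (27+27+25+54=133) / 170 = 133/170 = 0.7824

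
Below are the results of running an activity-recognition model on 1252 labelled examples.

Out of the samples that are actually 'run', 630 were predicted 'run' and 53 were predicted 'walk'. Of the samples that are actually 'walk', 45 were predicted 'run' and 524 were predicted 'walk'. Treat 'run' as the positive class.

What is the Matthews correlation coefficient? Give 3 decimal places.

0.842

MCC = (TP·TN − FP·FN) / √((TP+FP)(TP+FN)(TN+FP)(TN+FN))
Numerator = 630·524 − 45·53 = 327735
Denominator = √(675·683·569·577) = √151360500825 = 389050.7690
MCC = 327735 / 389050.7690 = 0.842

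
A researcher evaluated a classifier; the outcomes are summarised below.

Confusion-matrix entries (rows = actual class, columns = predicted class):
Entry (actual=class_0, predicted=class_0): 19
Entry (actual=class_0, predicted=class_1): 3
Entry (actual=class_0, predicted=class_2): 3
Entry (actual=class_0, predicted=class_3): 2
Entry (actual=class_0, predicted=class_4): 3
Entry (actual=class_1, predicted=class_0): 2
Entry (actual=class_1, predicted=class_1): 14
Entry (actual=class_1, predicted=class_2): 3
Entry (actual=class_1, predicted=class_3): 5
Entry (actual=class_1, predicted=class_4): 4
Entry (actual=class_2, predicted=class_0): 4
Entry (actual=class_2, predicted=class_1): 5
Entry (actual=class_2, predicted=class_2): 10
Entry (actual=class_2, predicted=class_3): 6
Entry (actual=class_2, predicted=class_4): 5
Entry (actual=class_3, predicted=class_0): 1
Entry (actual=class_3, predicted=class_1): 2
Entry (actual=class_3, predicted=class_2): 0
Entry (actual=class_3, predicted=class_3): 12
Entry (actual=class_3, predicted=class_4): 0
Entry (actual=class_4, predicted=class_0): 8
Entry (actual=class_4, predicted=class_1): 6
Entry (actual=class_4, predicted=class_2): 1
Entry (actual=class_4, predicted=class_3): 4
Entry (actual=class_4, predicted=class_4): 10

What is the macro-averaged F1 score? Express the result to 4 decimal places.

Per-class F1 score (2·TP/(2·TP+FP+FN)):
  class_0: TP=19, FP=2+4+1+8=15, FN=3+3+2+3=11 → 38/64 = 0.59375
  class_1: TP=14, FP=3+5+2+6=16, FN=2+3+5+4=14 → 28/58 = 0.48276
  class_2: TP=10, FP=3+3+0+1=7, FN=4+5+6+5=20 → 20/47 = 0.42553
  class_3: TP=12, FP=2+5+6+4=17, FN=1+2+0+0=3 → 24/44 = 0.54545
  class_4: TP=10, FP=3+4+5+0=12, FN=8+6+1+4=19 → 20/51 = 0.39216
Macro-F1 score = mean = (0.59375 + 0.48276 + 0.42553 + 0.54545 + 0.39216) / 5 = 0.4879

0.4879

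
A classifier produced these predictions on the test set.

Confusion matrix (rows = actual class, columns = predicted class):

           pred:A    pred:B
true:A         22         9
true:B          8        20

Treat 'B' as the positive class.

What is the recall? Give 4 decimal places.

0.7143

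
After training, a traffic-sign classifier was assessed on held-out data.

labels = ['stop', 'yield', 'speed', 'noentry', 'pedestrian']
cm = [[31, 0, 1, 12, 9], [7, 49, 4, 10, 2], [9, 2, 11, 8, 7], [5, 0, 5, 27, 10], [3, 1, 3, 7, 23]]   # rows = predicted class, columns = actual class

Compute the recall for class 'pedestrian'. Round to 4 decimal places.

0.4510

One-vs-rest for 'pedestrian': TP = diagonal; FP = other classes predicted 'pedestrian'; FN = 'pedestrian' predicted as other.
recall = TP/(TP+FN).
pedestrian: TP=23, FN=9+2+7+10=28 → 23/51 = 0.45098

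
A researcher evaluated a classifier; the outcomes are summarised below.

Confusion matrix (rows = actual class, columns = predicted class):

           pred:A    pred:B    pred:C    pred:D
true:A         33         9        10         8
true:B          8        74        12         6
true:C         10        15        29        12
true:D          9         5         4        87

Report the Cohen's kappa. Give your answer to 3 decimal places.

0.554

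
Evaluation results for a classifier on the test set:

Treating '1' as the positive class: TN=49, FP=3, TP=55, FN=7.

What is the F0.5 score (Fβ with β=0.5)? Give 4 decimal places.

0.9354

Fβ = (1+β²)·TP / ((1+β²)·TP + β²·FN + FP), with β²=1/4
= 1.25·55 / (1.25·55 + 0.25·7 + 3) = 0.9354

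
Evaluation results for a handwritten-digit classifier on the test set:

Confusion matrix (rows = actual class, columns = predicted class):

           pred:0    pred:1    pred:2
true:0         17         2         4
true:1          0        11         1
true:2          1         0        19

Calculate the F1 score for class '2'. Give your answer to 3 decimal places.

0.864

F1 score = 2·TP/(2·TP+FP+FN).
2: TP=19, FP=4+1=5, FN=1+0=1 → 38/44 = 0.8636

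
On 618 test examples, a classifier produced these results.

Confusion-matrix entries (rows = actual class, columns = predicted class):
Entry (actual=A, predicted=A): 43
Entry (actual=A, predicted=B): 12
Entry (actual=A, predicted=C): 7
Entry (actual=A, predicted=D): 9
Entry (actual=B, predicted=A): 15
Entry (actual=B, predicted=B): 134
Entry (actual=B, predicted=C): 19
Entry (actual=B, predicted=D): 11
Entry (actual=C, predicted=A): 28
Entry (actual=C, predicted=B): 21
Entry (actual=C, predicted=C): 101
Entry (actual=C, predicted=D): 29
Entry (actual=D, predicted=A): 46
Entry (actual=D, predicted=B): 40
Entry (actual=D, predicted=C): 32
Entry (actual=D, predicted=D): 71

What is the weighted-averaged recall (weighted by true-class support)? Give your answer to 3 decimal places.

0.565

Per-class recall (TP/(TP+FN)):
  A: TP=43, FN=12+7+9=28 → 43/71 = 0.6056
  B: TP=134, FN=15+19+11=45 → 134/179 = 0.7486
  C: TP=101, FN=28+21+29=78 → 101/179 = 0.5642
  D: TP=71, FN=46+40+32=118 → 71/189 = 0.3757
Weighted-recall = Σ (supportᵢ/N)·recallᵢ with N=618: (71/618)·0.6056 + (179/618)·0.7486 + (179/618)·0.5642 + (189/618)·0.3757 = 0.565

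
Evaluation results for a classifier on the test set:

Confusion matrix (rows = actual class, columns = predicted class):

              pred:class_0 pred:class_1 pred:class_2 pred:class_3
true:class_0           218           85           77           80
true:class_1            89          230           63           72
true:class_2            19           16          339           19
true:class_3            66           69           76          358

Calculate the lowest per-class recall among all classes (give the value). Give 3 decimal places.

0.474

Per-class recall (TP/(TP+FN)):
  class_0: TP=218, FN=85+77+80=242 → 218/460 = 0.4739
  class_1: TP=230, FN=89+63+72=224 → 230/454 = 0.5066
  class_2: TP=339, FN=19+16+19=54 → 339/393 = 0.8626
  class_3: TP=358, FN=66+69+76=211 → 358/569 = 0.6292
Lowest is class 'class_0' with recall = 0.474.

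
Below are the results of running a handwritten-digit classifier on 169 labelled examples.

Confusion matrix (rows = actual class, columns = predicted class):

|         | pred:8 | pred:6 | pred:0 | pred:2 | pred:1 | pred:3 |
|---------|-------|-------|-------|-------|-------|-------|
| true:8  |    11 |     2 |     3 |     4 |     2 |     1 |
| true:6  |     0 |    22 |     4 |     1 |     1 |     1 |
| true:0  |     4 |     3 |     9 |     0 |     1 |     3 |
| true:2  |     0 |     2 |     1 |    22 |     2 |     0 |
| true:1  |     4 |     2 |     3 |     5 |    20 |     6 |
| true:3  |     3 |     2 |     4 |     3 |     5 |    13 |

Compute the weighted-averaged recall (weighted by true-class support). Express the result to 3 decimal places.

0.574

Per-class recall (TP/(TP+FN)):
  8: TP=11, FN=2+3+4+2+1=12 → 11/23 = 0.4783
  6: TP=22, FN=0+4+1+1+1=7 → 22/29 = 0.7586
  0: TP=9, FN=4+3+0+1+3=11 → 9/20 = 0.4500
  2: TP=22, FN=0+2+1+2+0=5 → 22/27 = 0.8148
  1: TP=20, FN=4+2+3+5+6=20 → 20/40 = 0.5000
  3: TP=13, FN=3+2+4+3+5=17 → 13/30 = 0.4333
Weighted-recall = Σ (supportᵢ/N)·recallᵢ with N=169: (23/169)·0.4783 + (29/169)·0.7586 + (20/169)·0.4500 + (27/169)·0.8148 + (40/169)·0.5000 + (30/169)·0.4333 = 0.574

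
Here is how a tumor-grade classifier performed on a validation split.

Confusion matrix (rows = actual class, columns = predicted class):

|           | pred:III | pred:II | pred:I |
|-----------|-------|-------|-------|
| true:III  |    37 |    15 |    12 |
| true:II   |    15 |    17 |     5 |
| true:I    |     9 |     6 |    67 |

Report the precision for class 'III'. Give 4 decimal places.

Take TP from the diagonal, FP from the rest of the 'III' prediction marginal, FN from the rest of the 'III' actual marginal.
precision = TP/(TP+FP).
III: TP=37, FP=15+9=24 → 37/61 = 0.60656

0.6066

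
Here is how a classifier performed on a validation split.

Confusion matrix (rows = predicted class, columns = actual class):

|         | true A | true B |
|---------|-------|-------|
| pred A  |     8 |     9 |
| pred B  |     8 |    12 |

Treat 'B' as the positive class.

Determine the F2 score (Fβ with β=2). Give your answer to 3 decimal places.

Fβ = (1+β²)·TP / ((1+β²)·TP + β²·FN + FP), with β²=4
= 5·12 / (5·12 + 4·9 + 8) = 0.577

0.577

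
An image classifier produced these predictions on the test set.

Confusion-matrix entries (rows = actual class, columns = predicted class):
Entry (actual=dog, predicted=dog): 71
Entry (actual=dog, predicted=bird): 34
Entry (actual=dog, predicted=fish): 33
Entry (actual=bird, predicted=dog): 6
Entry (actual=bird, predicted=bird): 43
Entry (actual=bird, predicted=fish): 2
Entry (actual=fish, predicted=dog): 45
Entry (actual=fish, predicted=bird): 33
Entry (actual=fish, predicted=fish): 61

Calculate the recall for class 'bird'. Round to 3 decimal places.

0.843

Take TP from the diagonal, FP from the rest of the 'bird' prediction marginal, FN from the rest of the 'bird' actual marginal.
recall = TP/(TP+FN).
bird: TP=43, FN=6+2=8 → 43/51 = 0.8431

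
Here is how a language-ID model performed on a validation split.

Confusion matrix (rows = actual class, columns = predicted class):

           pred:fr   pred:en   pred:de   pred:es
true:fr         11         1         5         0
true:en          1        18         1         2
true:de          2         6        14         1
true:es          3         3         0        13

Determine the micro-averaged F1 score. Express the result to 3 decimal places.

0.691

Micro-averaging pools counts across classes: ΣTP=56, ΣFP=25, ΣFN=25.
Micro-F1 score = 2·TP/(2·TP+FP+FN) on pooled counts = 0.691 (equals overall accuracy in single-label multiclass).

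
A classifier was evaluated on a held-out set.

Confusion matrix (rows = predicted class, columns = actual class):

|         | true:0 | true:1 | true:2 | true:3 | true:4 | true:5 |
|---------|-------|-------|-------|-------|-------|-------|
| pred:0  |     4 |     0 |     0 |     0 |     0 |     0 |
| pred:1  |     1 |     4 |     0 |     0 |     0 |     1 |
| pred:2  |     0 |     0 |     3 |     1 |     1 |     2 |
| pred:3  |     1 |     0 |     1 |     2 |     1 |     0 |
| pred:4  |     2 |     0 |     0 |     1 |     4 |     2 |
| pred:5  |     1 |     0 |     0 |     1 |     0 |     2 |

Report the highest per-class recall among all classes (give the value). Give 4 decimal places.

1.0000

Per-class recall (TP/(TP+FN)):
  0: TP=4, FN=1+0+1+2+1=5 → 4/9 = 0.44444
  1: TP=4, FN=0+0+0+0+0=0 → 4/4 = 1.00000
  2: TP=3, FN=0+0+1+0+0=1 → 3/4 = 0.75000
  3: TP=2, FN=0+0+1+1+1=3 → 2/5 = 0.40000
  4: TP=4, FN=0+0+1+1+0=2 → 4/6 = 0.66667
  5: TP=2, FN=0+1+2+0+2=5 → 2/7 = 0.28571
Highest is class '1' with recall = 1.0000.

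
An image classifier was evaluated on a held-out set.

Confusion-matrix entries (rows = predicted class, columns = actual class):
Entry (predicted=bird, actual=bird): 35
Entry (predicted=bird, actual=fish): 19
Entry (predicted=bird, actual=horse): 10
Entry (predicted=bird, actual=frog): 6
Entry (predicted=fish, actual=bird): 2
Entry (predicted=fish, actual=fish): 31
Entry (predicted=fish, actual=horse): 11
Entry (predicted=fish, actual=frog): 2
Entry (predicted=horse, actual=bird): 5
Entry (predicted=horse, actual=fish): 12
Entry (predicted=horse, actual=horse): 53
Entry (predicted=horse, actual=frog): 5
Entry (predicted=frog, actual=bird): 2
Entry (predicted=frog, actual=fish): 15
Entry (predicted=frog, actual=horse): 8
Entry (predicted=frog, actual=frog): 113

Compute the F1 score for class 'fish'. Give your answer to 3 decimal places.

0.504

One-vs-rest for 'fish': TP = diagonal; FP = other classes predicted 'fish'; FN = 'fish' predicted as other.
F1 score = 2·TP/(2·TP+FP+FN).
fish: TP=31, FP=2+11+2=15, FN=19+12+15=46 → 62/123 = 0.5041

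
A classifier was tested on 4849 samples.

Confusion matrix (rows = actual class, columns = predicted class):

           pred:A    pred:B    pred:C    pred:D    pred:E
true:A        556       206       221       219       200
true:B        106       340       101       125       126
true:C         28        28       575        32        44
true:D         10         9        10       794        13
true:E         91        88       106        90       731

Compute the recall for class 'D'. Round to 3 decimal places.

Take TP from the diagonal, FP from the rest of the 'D' prediction marginal, FN from the rest of the 'D' actual marginal.
recall = TP/(TP+FN).
D: TP=794, FN=10+9+10+13=42 → 794/836 = 0.9498

0.950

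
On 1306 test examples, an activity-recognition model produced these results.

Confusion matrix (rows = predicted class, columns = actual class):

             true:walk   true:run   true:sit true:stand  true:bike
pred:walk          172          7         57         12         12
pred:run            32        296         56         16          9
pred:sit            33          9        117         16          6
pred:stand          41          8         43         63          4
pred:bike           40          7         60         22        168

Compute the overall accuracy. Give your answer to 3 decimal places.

0.625

Accuracy = trace / total = (172+296+117+63+168=816) / 1306 = 816/1306 = 0.625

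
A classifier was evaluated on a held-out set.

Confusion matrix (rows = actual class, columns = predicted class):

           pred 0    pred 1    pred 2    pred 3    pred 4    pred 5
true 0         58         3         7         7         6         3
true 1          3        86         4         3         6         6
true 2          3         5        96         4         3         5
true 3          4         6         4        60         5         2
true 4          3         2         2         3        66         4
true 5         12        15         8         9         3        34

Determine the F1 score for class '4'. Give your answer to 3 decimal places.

0.781

One-vs-rest for '4': TP = diagonal; FP = other classes predicted '4'; FN = '4' predicted as other.
F1 score = 2·TP/(2·TP+FP+FN).
4: TP=66, FP=6+6+3+5+3=23, FN=3+2+2+3+4=14 → 132/169 = 0.7811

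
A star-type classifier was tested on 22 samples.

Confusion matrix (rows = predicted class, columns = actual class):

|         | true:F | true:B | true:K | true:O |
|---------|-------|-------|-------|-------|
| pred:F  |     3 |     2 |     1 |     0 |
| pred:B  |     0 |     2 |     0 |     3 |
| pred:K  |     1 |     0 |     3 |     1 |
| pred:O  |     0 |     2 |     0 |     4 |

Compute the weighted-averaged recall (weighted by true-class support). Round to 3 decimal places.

Per-class recall (TP/(TP+FN)):
  F: TP=3, FN=0+1+0=1 → 3/4 = 0.7500
  B: TP=2, FN=2+0+2=4 → 2/6 = 0.3333
  K: TP=3, FN=1+0+0=1 → 3/4 = 0.7500
  O: TP=4, FN=0+3+1=4 → 4/8 = 0.5000
Weighted-recall = Σ (supportᵢ/N)·recallᵢ with N=22: (4/22)·0.7500 + (6/22)·0.3333 + (4/22)·0.7500 + (8/22)·0.5000 = 0.545

0.545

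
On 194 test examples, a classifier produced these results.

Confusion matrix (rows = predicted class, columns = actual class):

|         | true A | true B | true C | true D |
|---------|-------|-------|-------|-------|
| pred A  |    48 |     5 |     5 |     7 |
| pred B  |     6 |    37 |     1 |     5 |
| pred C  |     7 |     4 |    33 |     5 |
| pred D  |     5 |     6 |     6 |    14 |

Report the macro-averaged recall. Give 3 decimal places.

0.656

Per-class recall (TP/(TP+FN)):
  A: TP=48, FN=6+7+5=18 → 48/66 = 0.7273
  B: TP=37, FN=5+4+6=15 → 37/52 = 0.7115
  C: TP=33, FN=5+1+6=12 → 33/45 = 0.7333
  D: TP=14, FN=7+5+5=17 → 14/31 = 0.4516
Macro-recall = mean = (0.7273 + 0.7115 + 0.7333 + 0.4516) / 4 = 0.656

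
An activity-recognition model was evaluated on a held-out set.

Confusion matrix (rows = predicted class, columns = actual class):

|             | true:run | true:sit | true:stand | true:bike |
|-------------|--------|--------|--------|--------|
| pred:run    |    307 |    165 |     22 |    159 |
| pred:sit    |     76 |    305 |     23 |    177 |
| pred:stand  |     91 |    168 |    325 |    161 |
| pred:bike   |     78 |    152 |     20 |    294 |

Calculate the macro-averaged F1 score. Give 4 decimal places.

0.4919

Per-class F1 score (2·TP/(2·TP+FP+FN)):
  run: TP=307, FP=165+22+159=346, FN=76+91+78=245 → 614/1205 = 0.50954
  sit: TP=305, FP=76+23+177=276, FN=165+168+152=485 → 610/1371 = 0.44493
  stand: TP=325, FP=91+168+161=420, FN=22+23+20=65 → 650/1135 = 0.57269
  bike: TP=294, FP=78+152+20=250, FN=159+177+161=497 → 588/1335 = 0.44045
Macro-F1 score = mean = (0.50954 + 0.44493 + 0.57269 + 0.44045) / 4 = 0.4919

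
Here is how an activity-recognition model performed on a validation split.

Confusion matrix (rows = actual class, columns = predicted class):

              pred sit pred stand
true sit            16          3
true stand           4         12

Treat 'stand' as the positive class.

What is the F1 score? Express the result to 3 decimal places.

0.774

Precision = TP/(TP+FP) = 12/15 = 0.8000
Recall = TP/(TP+FN) = 12/16 = 0.7500
F1 = 2·TP/(2·TP+FP+FN) = 24/31 = 0.774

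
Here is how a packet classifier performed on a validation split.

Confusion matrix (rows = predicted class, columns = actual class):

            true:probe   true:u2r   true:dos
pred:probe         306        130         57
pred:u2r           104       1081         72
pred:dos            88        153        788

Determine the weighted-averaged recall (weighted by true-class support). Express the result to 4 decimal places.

Per-class recall (TP/(TP+FN)):
  probe: TP=306, FN=104+88=192 → 306/498 = 0.61446
  u2r: TP=1081, FN=130+153=283 → 1081/1364 = 0.79252
  dos: TP=788, FN=57+72=129 → 788/917 = 0.85932
Weighted-recall = Σ (supportᵢ/N)·recallᵢ with N=2779: (498/2779)·0.61446 + (1364/2779)·0.79252 + (917/2779)·0.85932 = 0.7827

0.7827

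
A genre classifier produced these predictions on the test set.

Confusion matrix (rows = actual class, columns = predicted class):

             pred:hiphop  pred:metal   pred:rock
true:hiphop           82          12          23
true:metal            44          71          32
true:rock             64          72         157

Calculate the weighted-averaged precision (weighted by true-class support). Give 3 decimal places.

0.601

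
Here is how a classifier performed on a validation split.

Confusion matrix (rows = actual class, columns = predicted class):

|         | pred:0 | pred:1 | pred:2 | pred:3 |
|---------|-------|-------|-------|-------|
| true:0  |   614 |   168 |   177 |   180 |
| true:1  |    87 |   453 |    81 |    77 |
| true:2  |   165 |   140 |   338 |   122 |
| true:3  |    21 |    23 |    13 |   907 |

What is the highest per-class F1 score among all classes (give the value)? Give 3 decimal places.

Per-class F1 score (2·TP/(2·TP+FP+FN)):
  0: TP=614, FP=87+165+21=273, FN=168+177+180=525 → 1228/2026 = 0.6061
  1: TP=453, FP=168+140+23=331, FN=87+81+77=245 → 906/1482 = 0.6113
  2: TP=338, FP=177+81+13=271, FN=165+140+122=427 → 676/1374 = 0.4920
  3: TP=907, FP=180+77+122=379, FN=21+23+13=57 → 1814/2250 = 0.8062
Highest is class '3' with F1 score = 0.806.

0.806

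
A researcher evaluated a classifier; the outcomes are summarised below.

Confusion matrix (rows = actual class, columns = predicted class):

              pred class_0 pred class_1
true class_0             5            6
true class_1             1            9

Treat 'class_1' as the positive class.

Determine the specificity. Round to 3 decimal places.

0.455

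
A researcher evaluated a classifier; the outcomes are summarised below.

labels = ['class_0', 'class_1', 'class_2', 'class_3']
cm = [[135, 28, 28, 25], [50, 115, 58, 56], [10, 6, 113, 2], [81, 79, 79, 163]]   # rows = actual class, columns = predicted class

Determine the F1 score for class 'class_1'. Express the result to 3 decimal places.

0.454

Treat 'class_1' as positive and all other classes as negative.
F1 score = 2·TP/(2·TP+FP+FN).
class_1: TP=115, FP=28+6+79=113, FN=50+58+56=164 → 230/507 = 0.4536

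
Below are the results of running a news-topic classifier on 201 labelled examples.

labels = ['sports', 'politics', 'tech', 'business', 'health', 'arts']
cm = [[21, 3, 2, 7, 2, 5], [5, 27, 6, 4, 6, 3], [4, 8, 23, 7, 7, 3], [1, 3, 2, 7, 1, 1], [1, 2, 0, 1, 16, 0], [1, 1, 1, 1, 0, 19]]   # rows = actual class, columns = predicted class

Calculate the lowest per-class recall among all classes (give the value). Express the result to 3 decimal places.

0.442

Per-class recall (TP/(TP+FN)):
  sports: TP=21, FN=3+2+7+2+5=19 → 21/40 = 0.5250
  politics: TP=27, FN=5+6+4+6+3=24 → 27/51 = 0.5294
  tech: TP=23, FN=4+8+7+7+3=29 → 23/52 = 0.4423
  business: TP=7, FN=1+3+2+1+1=8 → 7/15 = 0.4667
  health: TP=16, FN=1+2+0+1+0=4 → 16/20 = 0.8000
  arts: TP=19, FN=1+1+1+1+0=4 → 19/23 = 0.8261
Lowest is class 'tech' with recall = 0.442.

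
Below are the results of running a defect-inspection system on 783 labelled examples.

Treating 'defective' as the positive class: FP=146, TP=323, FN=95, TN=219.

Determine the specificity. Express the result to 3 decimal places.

0.600

Specificity = TN/(TN+FP) = 219/(219+146) = 0.600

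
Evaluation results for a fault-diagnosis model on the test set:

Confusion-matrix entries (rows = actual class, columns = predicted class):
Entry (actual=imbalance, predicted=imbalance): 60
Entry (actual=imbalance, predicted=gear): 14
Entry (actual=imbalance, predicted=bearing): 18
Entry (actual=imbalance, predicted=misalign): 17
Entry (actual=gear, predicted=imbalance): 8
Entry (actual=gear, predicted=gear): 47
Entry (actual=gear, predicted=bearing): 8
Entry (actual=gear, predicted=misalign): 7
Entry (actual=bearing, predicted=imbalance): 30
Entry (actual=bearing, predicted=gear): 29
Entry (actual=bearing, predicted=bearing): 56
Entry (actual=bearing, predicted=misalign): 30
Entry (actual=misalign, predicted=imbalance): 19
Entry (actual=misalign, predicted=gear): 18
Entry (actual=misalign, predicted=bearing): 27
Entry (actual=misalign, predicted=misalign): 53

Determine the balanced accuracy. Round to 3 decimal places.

0.515

Balanced accuracy = mean of per-class recall.
  imbalance: recall = 60/109 = 0.5505
  gear: recall = 47/70 = 0.6714
  bearing: recall = 56/145 = 0.3862
  misalign: recall = 53/117 = 0.4530
Mean = (0.5505 + 0.6714 + 0.3862 + 0.4530) / 4 = 0.515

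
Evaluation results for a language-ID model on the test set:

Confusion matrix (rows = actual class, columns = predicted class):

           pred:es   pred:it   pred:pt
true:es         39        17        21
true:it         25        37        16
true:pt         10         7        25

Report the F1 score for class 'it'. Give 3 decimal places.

0.532

Take TP from the diagonal, FP from the rest of the 'it' prediction marginal, FN from the rest of the 'it' actual marginal.
F1 score = 2·TP/(2·TP+FP+FN).
it: TP=37, FP=17+7=24, FN=25+16=41 → 74/139 = 0.5324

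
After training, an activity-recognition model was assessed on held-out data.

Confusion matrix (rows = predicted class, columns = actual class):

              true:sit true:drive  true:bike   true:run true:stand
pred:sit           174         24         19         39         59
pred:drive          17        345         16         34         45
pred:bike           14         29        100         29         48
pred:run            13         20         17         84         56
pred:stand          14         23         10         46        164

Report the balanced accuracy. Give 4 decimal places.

Balanced accuracy = mean of per-class recall.
  sit: recall = 174/232 = 0.75000
  drive: recall = 345/441 = 0.78231
  bike: recall = 100/162 = 0.61728
  run: recall = 84/232 = 0.36207
  stand: recall = 164/372 = 0.44086
Mean = (0.75000 + 0.78231 + 0.61728 + 0.36207 + 0.44086) / 5 = 0.5905

0.5905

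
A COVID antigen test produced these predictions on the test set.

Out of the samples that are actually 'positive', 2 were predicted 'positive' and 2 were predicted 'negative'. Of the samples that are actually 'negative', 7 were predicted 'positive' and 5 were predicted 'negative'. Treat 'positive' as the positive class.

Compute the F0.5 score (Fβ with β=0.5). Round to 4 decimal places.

Fβ = (1+β²)·TP / ((1+β²)·TP + β²·FN + FP), with β²=1/4
= 1.25·2 / (1.25·2 + 0.25·2 + 7) = 0.2500

0.2500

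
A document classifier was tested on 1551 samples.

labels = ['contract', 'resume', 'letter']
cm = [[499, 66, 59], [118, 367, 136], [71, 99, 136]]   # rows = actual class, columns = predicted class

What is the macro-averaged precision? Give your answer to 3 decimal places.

0.609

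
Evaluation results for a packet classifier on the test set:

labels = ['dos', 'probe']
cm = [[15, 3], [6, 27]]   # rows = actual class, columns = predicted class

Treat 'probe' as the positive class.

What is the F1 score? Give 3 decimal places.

0.857

Precision = TP/(TP+FP) = 27/30 = 0.9000
Recall = TP/(TP+FN) = 27/33 = 0.8182
F1 = 2·TP/(2·TP+FP+FN) = 54/63 = 0.857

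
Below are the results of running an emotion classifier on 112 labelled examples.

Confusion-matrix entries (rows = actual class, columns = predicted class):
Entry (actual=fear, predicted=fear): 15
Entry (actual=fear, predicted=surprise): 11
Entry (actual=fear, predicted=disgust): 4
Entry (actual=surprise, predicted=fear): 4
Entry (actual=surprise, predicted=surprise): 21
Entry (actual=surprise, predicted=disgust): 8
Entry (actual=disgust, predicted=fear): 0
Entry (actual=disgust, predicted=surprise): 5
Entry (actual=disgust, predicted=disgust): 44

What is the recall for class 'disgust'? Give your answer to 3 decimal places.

0.898

Treat 'disgust' as positive and all other classes as negative.
recall = TP/(TP+FN).
disgust: TP=44, FN=0+5=5 → 44/49 = 0.8980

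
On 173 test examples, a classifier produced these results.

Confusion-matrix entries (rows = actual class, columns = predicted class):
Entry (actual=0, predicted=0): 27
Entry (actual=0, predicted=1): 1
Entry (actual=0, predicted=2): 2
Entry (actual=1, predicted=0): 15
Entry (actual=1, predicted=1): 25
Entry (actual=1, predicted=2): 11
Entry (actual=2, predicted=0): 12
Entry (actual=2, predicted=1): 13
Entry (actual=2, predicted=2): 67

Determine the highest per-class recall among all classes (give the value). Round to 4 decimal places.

0.9000

Per-class recall (TP/(TP+FN)):
  0: TP=27, FN=1+2=3 → 27/30 = 0.90000
  1: TP=25, FN=15+11=26 → 25/51 = 0.49020
  2: TP=67, FN=12+13=25 → 67/92 = 0.72826
Highest is class '0' with recall = 0.9000.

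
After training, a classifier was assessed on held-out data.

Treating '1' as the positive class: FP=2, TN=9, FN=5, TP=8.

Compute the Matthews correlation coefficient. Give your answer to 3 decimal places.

0.438

MCC = (TP·TN − FP·FN) / √((TP+FP)(TP+FN)(TN+FP)(TN+FN))
Numerator = 8·9 − 2·5 = 62
Denominator = √(10·13·11·14) = √20020 = 141.4920
MCC = 62 / 141.4920 = 0.438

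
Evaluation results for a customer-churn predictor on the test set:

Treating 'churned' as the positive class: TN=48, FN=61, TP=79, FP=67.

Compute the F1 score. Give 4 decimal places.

0.5524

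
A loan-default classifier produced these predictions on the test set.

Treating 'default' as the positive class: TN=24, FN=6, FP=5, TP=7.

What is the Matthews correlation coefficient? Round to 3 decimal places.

0.375

MCC = (TP·TN − FP·FN) / √((TP+FP)(TP+FN)(TN+FP)(TN+FN))
Numerator = 7·24 − 5·6 = 138
Denominator = √(12·13·29·30) = √135720 = 368.4020
MCC = 138 / 368.4020 = 0.375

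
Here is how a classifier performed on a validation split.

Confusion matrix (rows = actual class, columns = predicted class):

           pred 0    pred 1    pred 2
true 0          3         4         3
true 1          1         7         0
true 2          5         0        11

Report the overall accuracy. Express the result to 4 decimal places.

0.6176

Accuracy = trace / total = (3+7+11=21) / 34 = 21/34 = 0.6176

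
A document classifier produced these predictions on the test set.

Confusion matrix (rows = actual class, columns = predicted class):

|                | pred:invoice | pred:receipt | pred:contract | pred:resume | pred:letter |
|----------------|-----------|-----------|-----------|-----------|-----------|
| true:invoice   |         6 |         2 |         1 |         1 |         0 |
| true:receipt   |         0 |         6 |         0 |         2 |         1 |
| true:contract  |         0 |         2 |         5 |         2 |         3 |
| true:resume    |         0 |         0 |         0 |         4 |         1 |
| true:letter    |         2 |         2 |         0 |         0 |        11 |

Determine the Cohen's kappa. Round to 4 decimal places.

0.5287

Observed agreement pₒ = trace/N = 32/51 = 0.62745
Expected agreement pₑ = Σ (rowᵢ·colᵢ)/N² = (10·8 + 9·12 + 12·6 + 5·9 + 15·16)/51² = 0.20953
κ = (pₒ − pₑ)/(1 − pₑ) = (0.62745 − 0.20953)/(1 − 0.20953) = 0.5287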